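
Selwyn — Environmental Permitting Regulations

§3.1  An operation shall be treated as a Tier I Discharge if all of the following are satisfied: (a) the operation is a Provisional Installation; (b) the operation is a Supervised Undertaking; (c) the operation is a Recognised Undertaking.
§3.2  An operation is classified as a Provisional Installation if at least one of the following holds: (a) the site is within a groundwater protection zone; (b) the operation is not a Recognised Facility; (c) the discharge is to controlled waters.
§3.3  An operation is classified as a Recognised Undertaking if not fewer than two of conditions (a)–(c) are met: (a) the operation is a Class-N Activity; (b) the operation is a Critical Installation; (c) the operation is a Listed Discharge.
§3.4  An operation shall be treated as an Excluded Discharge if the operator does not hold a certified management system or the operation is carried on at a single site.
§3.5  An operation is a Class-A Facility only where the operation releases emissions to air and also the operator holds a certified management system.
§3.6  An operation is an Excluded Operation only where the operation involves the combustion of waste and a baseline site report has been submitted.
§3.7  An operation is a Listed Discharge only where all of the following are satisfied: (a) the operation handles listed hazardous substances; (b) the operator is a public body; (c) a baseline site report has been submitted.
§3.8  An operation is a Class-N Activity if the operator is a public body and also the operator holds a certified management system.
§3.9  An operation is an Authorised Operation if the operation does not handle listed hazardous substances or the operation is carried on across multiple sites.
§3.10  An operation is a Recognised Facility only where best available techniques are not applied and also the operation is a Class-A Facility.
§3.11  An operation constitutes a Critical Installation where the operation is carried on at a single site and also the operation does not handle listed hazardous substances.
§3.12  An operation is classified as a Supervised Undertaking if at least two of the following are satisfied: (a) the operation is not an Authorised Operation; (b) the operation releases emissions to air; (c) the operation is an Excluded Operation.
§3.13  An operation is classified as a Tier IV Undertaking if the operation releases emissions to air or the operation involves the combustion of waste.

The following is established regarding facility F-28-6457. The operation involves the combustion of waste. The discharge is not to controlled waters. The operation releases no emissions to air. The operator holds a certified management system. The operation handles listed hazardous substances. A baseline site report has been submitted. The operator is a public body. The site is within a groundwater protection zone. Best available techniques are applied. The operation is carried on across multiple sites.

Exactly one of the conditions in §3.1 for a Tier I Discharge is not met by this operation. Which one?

Under §3.5: the operation releases emissions to air? no; and the operator holds a certified management system? yes. So the operation is not a Class-A Facility.
Under §3.10: best available techniques are not applied? no; and Class-A Facility (§3.5)? no. So the operation is not a Recognised Facility.
Under §3.2: the site is within a groundwater protection zone? yes; or not a Recognised Facility (§3.10)? yes; or the discharge is to controlled waters? no. So the operation is a Provisional Installation.
Under §3.9: the operation does not handle listed hazardous substances? no; or the operation is carried on across multiple sites? yes. So the operation is an Authorised Operation.
Under §3.6: the operation involves the combustion of waste? yes; and a baseline site report has been submitted? yes. So the operation is an Excluded Operation.
Under §3.12: not an Authorised Operation (§3.9)? no; the operation releases emissions to air? no; Excluded Operation (§3.6)? yes — 1 of 3 hold (need ≥2) → not satisfied.
Under §3.8: the operator is a public body? yes; and the operator holds a certified management system? yes. So the operation is a Class-N Activity.
Under §3.11: the operation is carried on at a single site? no; and the operation does not handle listed hazardous substances? no. So the operation is not a Critical Installation.
Under §3.7: the operation handles listed hazardous substances? yes; and the operator is a public body? yes; and a baseline site report has been submitted? yes. So the operation is a Listed Discharge.
Under §3.3: Class-N Activity (§3.8)? yes; Critical Installation (§3.11)? no; Listed Discharge (§3.7)? yes — 2 of 3 hold (need ≥2) → satisfied.
Under §3.1: Provisional Installation (§3.2)? yes; and Supervised Undertaking (§3.12)? no; and Recognised Undertaking (§3.3)? yes. So the operation is not a Tier I Discharge.

Supervised Undertaking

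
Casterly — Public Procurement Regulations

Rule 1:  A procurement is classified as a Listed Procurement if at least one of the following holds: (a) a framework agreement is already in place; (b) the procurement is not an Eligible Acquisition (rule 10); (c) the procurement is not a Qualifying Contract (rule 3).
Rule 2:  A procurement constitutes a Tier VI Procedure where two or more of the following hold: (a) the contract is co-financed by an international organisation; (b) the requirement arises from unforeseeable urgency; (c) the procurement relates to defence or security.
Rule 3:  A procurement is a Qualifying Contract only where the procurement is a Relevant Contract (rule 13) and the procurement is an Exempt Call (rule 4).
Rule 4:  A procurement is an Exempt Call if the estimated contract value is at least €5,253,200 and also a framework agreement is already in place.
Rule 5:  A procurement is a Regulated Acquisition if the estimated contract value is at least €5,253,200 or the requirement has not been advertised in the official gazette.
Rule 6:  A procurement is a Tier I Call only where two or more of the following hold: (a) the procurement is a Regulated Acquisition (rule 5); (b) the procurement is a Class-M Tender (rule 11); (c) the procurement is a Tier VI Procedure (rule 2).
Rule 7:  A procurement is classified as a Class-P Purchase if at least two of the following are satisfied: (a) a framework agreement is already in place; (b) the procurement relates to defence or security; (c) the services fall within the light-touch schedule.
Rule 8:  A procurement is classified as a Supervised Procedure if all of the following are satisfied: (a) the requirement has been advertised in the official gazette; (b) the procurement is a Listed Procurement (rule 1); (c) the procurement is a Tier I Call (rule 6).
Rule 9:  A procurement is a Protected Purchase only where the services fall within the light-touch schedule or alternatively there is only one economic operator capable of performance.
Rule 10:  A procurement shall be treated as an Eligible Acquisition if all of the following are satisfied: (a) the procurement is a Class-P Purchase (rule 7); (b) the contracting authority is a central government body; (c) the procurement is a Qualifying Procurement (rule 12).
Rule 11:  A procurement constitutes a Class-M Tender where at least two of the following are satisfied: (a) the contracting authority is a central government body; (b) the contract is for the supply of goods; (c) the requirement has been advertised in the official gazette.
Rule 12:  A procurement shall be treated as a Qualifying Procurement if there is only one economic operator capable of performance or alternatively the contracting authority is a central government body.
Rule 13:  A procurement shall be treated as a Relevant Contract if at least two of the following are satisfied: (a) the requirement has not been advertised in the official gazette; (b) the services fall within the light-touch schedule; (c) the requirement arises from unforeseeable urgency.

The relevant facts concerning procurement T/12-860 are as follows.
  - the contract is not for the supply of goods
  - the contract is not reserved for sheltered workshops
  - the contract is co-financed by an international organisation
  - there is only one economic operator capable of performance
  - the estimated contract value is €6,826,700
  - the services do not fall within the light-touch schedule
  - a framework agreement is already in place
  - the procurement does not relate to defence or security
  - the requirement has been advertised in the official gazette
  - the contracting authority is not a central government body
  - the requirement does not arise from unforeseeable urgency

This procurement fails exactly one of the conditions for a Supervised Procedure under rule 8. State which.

Tier I Call

Under rule 7: a framework agreement is already in place? yes; the procurement relates to defence or security? no; the services fall within the light-touch schedule? no — 1 of 3 hold (need ≥2) → not satisfied.
Under rule 12: there is only one economic operator capable of performance? yes; or the contracting authority is a central government body? no. So the procurement is a Qualifying Procurement.
Under rule 10: Class-P Purchase (rule 7)? no; and the contracting authority is a central government body? no; and Qualifying Procurement (rule 12)? yes. So the procurement is not an Eligible Acquisition.
Under rule 13: the requirement has not been advertised in the official gazette? no; the services fall within the light-touch schedule? no; the requirement arises from unforeseeable urgency? no — 0 of 3 hold (need ≥2) → not satisfied.
Under rule 4: estimated contract value: €6,826,700 ≥ €5,253,200? yes; and a framework agreement is already in place? yes. So the procurement is an Exempt Call.
Under rule 3: Relevant Contract (rule 13)? no; and Exempt Call (rule 4)? yes. So the procurement is not a Qualifying Contract.
Under rule 1: a framework agreement is already in place? yes; or not an Eligible Acquisition (rule 10)? yes; or not a Qualifying Contract (rule 3)? yes. So the procurement is a Listed Procurement.
Under rule 5: estimated contract value: €6,826,700 ≥ €5,253,200? yes; or the requirement has not been advertised in the official gazette? no. So the procurement is a Regulated Acquisition.
Under rule 11: the contracting authority is a central government body? no; the contract is for the supply of goods? no; the requirement has been advertised in the official gazette? yes — 1 of 3 hold (need ≥2) → not satisfied.
Under rule 2: the contract is co-financed by an international organisation? yes; the requirement arises from unforeseeable urgency? no; the procurement relates to defence or security? no — 1 of 3 hold (need ≥2) → not satisfied.
Under rule 6: Regulated Acquisition (rule 5)? yes; Class-M Tender (rule 11)? no; Tier VI Procedure (rule 2)? no — 1 of 3 hold (need ≥2) → not satisfied.
Under rule 8: the requirement has been advertised in the official gazette? yes; and Listed Procurement (rule 1)? yes; and Tier I Call (rule 6)? no. So the procurement is not a Supervised Procedure.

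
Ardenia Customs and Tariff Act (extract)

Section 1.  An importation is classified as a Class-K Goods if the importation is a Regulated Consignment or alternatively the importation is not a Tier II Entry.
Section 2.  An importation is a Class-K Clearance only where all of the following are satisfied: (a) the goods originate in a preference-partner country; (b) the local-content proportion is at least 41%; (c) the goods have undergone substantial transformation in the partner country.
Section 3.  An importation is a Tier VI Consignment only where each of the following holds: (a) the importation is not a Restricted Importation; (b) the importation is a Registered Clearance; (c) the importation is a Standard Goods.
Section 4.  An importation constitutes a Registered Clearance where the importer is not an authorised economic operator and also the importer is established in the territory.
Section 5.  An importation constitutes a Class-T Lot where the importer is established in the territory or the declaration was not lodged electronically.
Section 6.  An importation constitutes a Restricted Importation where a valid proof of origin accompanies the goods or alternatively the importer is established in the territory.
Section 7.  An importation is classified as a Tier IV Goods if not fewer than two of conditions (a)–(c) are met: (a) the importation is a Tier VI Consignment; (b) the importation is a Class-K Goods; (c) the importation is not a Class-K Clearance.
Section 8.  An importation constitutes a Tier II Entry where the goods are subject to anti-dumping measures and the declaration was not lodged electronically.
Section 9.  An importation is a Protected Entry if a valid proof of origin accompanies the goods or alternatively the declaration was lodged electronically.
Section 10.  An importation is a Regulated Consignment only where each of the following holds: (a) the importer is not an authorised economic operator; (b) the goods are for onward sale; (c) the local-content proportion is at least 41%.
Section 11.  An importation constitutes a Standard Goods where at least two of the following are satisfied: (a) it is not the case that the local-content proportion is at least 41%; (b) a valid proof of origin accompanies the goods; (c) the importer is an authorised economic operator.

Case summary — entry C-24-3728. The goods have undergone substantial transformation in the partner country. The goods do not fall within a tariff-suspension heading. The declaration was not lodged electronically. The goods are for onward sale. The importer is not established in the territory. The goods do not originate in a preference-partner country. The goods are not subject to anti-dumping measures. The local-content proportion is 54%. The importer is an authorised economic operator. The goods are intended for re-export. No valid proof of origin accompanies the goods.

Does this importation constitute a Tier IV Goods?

section 6 — Restricted Importation: [a valid proof of origin accompanies the goods? no] OR [the importer is established in the territory? no] → not satisfied.
section 4 — Registered Clearance: [the importer is not an authorised economic operator? no] AND [the importer is established in the territory? no] → not satisfied.
section 11 — Standard Goods: local-content proportion: 54% ≥ 41%? yes, so negated condition no; a valid proof of origin accompanies the goods? no; the importer is an authorised economic operator? yes — 1 of 3 hold (need ≥2) → not satisfied.
section 3 — Tier VI Consignment: [not a Restricted Importation (section 6)? yes] AND [Registered Clearance (section 4)? no] AND [Standard Goods (section 11)? no] → not satisfied.
section 10 — Regulated Consignment: [the importer is not an authorised economic operator? no] AND [the goods are for onward sale? yes] AND [local-content proportion: 54% ≥ 41%? yes] → not satisfied.
section 8 — Tier II Entry: [the goods are subject to anti-dumping measures? no] AND [the declaration was not lodged electronically? yes] → not satisfied.
section 1 — Class-K Goods: [Regulated Consignment (section 10)? no] OR [not a Tier II Entry (section 8)? yes] → satisfied.
section 2 — Class-K Clearance: [the goods originate in a preference-partner country? no] AND [local-content proportion: 54% ≥ 41%? yes] AND [the goods have undergone substantial transformation in the partner country? yes] → not satisfied.
section 7 — Tier IV Goods: Tier VI Consignment (section 3)? no; Class-K Goods (section 1)? yes; not a Class-K Clearance (section 2)? yes — 2 of 3 hold (need ≥2) → satisfied.

Yes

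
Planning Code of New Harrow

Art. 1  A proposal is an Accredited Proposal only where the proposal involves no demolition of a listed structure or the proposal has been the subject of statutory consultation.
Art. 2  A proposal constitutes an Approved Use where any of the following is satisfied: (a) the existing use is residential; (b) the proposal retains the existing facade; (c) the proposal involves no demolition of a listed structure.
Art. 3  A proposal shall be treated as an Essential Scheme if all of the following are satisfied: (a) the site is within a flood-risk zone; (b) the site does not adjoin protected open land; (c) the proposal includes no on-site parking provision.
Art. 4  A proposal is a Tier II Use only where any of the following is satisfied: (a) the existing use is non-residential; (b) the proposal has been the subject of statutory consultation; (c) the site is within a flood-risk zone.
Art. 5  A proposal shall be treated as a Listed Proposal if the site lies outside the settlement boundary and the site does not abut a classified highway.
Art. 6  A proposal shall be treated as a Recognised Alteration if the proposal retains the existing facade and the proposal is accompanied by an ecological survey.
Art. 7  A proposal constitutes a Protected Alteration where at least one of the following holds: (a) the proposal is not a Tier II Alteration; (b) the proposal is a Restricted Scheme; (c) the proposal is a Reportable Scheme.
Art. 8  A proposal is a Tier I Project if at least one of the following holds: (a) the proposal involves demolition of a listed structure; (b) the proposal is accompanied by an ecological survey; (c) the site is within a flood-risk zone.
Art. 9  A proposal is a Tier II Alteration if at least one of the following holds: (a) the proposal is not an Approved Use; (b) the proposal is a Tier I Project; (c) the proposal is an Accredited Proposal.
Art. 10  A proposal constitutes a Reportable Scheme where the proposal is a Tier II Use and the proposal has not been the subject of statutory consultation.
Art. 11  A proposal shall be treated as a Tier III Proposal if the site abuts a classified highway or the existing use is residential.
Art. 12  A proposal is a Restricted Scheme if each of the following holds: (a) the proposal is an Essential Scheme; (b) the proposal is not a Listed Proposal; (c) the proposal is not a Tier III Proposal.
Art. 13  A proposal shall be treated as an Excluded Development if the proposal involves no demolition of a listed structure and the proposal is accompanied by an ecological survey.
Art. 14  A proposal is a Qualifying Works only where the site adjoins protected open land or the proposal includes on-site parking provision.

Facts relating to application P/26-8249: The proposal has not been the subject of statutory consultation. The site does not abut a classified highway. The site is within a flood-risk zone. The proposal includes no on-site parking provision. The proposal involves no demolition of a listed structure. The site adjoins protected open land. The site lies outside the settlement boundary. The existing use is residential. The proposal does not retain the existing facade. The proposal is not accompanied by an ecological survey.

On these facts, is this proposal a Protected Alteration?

Yes

article 2 — Approved Use: [the existing use is residential? yes] OR [the proposal retains the existing facade? no] OR [the proposal involves no demolition of a listed structure? yes] → satisfied.
article 8 — Tier I Project: [the proposal involves demolition of a listed structure? no] OR [the proposal is accompanied by an ecological survey? no] OR [the site is within a flood-risk zone? yes] → satisfied.
article 1 — Accredited Proposal: [the proposal involves no demolition of a listed structure? yes] OR [the proposal has been the subject of statutory consultation? no] → satisfied.
article 9 — Tier II Alteration: [not an Approved Use (article 2)? no] OR [Tier I Project (article 8)? yes] OR [Accredited Proposal (article 1)? yes] → satisfied.
article 3 — Essential Scheme: [the site is within a flood-risk zone? yes] AND [the site does not adjoin protected open land? no] AND [the proposal includes no on-site parking provision? yes] → not satisfied.
article 5 — Listed Proposal: [the site lies outside the settlement boundary? yes] AND [the site does not abut a classified highway? yes] → satisfied.
article 11 — Tier III Proposal: [the site abuts a classified highway? no] OR [the existing use is residential? yes] → satisfied.
article 12 — Restricted Scheme: [Essential Scheme (article 3)? no] AND [not a Listed Proposal (article 5)? no] AND [not a Tier III Proposal (article 11)? no] → not satisfied.
article 4 — Tier II Use: [the existing use is non-residential? no] OR [the proposal has been the subject of statutory consultation? no] OR [the site is within a flood-risk zone? yes] → satisfied.
article 10 — Reportable Scheme: [Tier II Use (article 4)? yes] AND [the proposal has not been the subject of statutory consultation? yes] → satisfied.
article 7 — Protected Alteration: [not a Tier II Alteration (article 9)? no] OR [Restricted Scheme (article 12)? no] OR [Reportable Scheme (article 10)? yes] → satisfied.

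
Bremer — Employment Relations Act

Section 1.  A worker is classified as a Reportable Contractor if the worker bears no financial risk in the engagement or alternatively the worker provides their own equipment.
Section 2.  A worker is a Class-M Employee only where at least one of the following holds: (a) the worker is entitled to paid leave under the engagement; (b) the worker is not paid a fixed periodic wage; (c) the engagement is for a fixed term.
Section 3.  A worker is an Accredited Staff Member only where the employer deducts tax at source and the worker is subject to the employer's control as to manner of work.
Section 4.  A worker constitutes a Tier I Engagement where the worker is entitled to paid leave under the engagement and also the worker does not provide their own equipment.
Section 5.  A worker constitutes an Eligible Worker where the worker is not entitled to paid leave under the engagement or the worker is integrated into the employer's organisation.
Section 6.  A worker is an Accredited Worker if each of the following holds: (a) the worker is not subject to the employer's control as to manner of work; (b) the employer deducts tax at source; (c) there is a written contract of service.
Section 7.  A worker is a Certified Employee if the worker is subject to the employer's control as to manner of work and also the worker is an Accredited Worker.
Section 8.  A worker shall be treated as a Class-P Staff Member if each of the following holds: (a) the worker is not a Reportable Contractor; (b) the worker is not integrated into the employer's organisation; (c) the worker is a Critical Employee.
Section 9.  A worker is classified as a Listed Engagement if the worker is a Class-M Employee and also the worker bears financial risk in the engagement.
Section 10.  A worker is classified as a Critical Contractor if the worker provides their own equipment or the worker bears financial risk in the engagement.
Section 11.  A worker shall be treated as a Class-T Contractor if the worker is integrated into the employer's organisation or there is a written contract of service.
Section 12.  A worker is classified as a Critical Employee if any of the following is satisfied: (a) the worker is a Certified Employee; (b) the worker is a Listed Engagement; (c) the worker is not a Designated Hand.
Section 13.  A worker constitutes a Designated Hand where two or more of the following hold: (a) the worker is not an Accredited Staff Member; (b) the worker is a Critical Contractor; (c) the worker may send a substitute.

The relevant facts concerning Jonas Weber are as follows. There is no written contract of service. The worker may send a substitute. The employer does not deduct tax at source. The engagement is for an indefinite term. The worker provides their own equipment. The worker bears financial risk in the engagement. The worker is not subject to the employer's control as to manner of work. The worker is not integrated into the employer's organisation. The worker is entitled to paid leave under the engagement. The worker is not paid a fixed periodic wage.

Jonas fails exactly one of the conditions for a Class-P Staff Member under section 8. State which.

Under section 1: the worker bears no financial risk in the engagement? no; or the worker provides their own equipment? yes. So the worker is a Reportable Contractor.
Under section 6: the worker is not subject to the employer's control as to manner of work? yes; and the employer deducts tax at source? no; and there is a written contract of service? no. So the worker is not an Accredited Worker.
Under section 7: the worker is subject to the employer's control as to manner of work? no; and Accredited Worker (section 6)? no. So the worker is not a Certified Employee.
Under section 2: the worker is entitled to paid leave under the engagement? yes; or the worker is not paid a fixed periodic wage? yes; or the engagement is for a fixed term? no. So the worker is a Class-M Employee.
Under section 9: Class-M Employee (section 2)? yes; and the worker bears financial risk in the engagement? yes. So the worker is a Listed Engagement.
Under section 3: the employer deducts tax at source? no; and the worker is subject to the employer's control as to manner of work? no. So the worker is not an Accredited Staff Member.
Under section 10: the worker provides their own equipment? yes; or the worker bears financial risk in the engagement? yes. So the worker is a Critical Contractor.
Under section 13: not an Accredited Staff Member (section 3)? yes; Critical Contractor (section 10)? yes; the worker may send a substitute? yes — 3 of 3 hold (need ≥2) → satisfied.
Under section 12: Certified Employee (section 7)? no; or Listed Engagement (section 9)? yes; or not a Designated Hand (section 13)? no. So the worker is a Critical Employee.
Under section 8: not a Reportable Contractor (section 1)? no; and the worker is not integrated into the employer's organisation? yes; and Critical Employee (section 12)? yes. So the worker is not a Class-P Staff Member.

Reportable Contractor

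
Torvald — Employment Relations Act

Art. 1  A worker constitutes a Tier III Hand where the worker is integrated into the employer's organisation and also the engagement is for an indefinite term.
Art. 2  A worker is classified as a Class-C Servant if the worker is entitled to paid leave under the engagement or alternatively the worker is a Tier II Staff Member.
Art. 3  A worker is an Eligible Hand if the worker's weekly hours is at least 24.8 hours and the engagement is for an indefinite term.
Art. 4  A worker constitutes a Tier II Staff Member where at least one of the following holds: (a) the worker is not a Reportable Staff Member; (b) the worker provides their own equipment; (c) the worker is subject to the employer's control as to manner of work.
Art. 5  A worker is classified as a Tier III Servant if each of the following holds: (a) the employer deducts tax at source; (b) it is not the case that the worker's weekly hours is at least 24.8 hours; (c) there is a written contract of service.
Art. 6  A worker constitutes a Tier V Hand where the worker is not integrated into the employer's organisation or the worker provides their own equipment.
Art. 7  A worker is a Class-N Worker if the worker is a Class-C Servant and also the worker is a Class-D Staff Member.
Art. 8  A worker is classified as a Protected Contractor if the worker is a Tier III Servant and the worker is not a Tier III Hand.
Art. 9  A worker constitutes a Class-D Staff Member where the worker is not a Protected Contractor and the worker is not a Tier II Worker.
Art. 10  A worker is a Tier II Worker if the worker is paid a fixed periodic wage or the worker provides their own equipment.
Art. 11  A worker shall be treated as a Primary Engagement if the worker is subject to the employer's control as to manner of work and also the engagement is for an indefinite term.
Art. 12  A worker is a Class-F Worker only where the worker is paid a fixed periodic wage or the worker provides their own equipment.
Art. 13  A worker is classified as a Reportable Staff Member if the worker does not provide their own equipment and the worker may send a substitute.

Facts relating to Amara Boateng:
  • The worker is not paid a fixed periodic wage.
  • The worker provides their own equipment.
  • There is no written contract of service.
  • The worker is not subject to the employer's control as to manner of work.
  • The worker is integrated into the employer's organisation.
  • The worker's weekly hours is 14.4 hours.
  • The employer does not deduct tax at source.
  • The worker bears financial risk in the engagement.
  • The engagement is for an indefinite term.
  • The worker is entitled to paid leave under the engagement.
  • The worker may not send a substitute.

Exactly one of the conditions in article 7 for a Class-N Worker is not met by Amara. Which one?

Class-D Staff Member

article 13 — Reportable Staff Member: [the worker does not provide their own equipment? no] AND [the worker may send a substitute? no] → not satisfied.
article 4 — Tier II Staff Member: [not a Reportable Staff Member (article 13)? yes] OR [the worker provides their own equipment? yes] OR [the worker is subject to the employer's control as to manner of work? no] → satisfied.
article 2 — Class-C Servant: [the worker is entitled to paid leave under the engagement? yes] OR [Tier II Staff Member (article 4)? yes] → satisfied.
article 5 — Tier III Servant: [the employer deducts tax at source? no] AND [worker's weekly hours: 14.4 hours ≥ 24.8 hours? no, so negated condition yes] AND [there is a written contract of service? no] → not satisfied.
article 1 — Tier III Hand: [the worker is integrated into the employer's organisation? yes] AND [the engagement is for an indefinite term? yes] → satisfied.
article 8 — Protected Contractor: [Tier III Servant (article 5)? no] AND [not a Tier III Hand (article 1)? no] → not satisfied.
article 10 — Tier II Worker: [the worker is paid a fixed periodic wage? no] OR [the worker provides their own equipment? yes] → satisfied.
article 9 — Class-D Staff Member: [not a Protected Contractor (article 8)? yes] AND [not a Tier II Worker (article 10)? no] → not satisfied.
article 7 — Class-N Worker: [Class-C Servant (article 2)? yes] AND [Class-D Staff Member (article 9)? no] → not satisfied.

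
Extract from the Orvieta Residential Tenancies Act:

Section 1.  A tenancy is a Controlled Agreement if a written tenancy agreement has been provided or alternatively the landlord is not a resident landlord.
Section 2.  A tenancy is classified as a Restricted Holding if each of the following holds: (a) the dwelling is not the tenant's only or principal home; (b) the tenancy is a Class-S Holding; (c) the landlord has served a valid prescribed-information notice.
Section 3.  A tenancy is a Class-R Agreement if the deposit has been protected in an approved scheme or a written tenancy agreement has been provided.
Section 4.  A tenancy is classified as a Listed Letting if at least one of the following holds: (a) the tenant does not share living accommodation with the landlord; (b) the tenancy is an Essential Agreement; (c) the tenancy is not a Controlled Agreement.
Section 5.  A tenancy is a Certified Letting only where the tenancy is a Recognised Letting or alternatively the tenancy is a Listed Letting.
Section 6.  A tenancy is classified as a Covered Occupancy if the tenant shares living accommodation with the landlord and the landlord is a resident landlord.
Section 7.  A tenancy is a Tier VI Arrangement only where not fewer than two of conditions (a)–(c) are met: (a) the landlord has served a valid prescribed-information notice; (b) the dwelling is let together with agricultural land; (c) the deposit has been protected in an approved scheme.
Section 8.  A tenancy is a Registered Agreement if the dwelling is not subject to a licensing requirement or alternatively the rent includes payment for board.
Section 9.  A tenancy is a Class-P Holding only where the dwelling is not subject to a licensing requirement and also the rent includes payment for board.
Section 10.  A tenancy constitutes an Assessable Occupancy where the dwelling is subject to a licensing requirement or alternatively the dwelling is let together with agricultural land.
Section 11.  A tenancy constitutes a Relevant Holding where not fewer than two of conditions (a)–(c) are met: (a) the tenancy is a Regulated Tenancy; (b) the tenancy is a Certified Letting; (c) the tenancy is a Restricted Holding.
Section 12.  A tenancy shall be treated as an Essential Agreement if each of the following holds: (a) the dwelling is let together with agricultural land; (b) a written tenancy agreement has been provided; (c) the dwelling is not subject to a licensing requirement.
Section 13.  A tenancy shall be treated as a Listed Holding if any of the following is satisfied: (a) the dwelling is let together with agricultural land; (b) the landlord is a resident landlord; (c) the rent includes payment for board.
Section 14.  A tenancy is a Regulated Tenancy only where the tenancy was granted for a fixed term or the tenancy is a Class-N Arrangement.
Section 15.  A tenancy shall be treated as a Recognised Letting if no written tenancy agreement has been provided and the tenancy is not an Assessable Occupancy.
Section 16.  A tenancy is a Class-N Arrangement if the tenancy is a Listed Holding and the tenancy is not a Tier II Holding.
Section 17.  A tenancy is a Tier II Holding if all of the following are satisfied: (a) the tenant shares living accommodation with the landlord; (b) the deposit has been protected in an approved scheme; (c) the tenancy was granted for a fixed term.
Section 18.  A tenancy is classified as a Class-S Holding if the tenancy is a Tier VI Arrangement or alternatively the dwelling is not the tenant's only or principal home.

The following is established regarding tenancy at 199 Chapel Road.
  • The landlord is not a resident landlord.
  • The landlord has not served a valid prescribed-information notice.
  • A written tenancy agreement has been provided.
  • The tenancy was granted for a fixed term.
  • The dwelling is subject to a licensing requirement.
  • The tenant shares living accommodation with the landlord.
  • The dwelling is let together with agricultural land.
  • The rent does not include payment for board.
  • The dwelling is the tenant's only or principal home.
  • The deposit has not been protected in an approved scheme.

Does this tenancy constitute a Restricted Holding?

section 7 — Tier VI Arrangement: the landlord has served a valid prescribed-information notice? no; the dwelling is let together with agricultural land? yes; the deposit has been protected in an approved scheme? no — 1 of 3 hold (need ≥2) → not satisfied.
section 18 — Class-S Holding: [Tier VI Arrangement (section 7)? no] OR [the dwelling is not the tenant's only or principal home? no] → not satisfied.
section 2 — Restricted Holding: [the dwelling is not the tenant's only or principal home? no] AND [Class-S Holding (section 18)? no] AND [the landlord has served a valid prescribed-information notice? no] → not satisfied.

No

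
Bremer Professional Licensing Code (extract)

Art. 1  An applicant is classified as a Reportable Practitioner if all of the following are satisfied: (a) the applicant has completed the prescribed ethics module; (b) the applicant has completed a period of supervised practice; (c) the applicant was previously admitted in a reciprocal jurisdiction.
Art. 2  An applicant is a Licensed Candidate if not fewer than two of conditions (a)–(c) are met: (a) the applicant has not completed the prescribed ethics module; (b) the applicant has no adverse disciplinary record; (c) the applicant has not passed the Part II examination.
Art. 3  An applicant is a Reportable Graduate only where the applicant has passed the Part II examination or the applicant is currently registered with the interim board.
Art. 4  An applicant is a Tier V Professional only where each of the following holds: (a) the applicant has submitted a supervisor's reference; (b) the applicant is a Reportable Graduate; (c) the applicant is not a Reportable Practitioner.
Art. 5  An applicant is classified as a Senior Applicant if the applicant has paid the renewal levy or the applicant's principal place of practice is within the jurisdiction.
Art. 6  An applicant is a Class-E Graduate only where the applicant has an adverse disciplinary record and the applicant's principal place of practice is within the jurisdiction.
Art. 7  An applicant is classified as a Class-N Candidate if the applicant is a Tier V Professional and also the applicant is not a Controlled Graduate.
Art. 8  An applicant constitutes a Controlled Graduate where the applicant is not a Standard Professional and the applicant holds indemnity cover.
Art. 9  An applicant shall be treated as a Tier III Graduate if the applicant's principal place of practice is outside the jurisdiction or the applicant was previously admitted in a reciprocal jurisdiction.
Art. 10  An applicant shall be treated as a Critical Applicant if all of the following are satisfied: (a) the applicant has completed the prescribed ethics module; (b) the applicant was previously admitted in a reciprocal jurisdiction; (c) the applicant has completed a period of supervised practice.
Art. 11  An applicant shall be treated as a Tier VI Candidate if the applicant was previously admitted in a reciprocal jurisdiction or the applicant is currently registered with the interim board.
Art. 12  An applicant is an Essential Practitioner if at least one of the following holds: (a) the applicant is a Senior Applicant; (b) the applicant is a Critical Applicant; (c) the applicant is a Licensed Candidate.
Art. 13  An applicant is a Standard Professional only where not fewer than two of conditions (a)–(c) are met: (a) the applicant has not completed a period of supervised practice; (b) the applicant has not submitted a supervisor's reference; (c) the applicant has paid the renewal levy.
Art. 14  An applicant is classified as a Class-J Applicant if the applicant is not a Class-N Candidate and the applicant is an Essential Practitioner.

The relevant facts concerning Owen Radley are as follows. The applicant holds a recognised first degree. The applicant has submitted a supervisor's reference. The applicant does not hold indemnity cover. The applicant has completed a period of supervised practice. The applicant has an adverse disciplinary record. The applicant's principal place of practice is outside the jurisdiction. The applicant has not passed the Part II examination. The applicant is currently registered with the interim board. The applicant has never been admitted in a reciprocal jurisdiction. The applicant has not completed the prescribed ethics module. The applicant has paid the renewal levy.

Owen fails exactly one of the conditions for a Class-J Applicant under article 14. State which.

Class-N Candidate

article 3 — Reportable Graduate: [the applicant has passed the Part II examination? no] OR [the applicant is currently registered with the interim board? yes] → satisfied.
article 1 — Reportable Practitioner: [the applicant has completed the prescribed ethics module? no] AND [the applicant has completed a period of supervised practice? yes] AND [the applicant was previously admitted in a reciprocal jurisdiction? no] → not satisfied.
article 4 — Tier V Professional: [the applicant has submitted a supervisor's reference? yes] AND [Reportable Graduate (article 3)? yes] AND [not a Reportable Practitioner (article 1)? yes] → satisfied.
article 13 — Standard Professional: the applicant has not completed a period of supervised practice? no; the applicant has not submitted a supervisor's reference? no; the applicant has paid the renewal levy? yes — 1 of 3 hold (need ≥2) → not satisfied.
article 8 — Controlled Graduate: [not a Standard Professional (article 13)? yes] AND [the applicant holds indemnity cover? no] → not satisfied.
article 7 — Class-N Candidate: [Tier V Professional (article 4)? yes] AND [not a Controlled Graduate (article 8)? yes] → satisfied.
article 5 — Senior Applicant: [the applicant has paid the renewal levy? yes] OR [the applicant's principal place of practice is within the jurisdiction? no] → satisfied.
article 10 — Critical Applicant: [the applicant has completed the prescribed ethics module? no] AND [the applicant was previously admitted in a reciprocal jurisdiction? no] AND [the applicant has completed a period of supervised practice? yes] → not satisfied.
article 2 — Licensed Candidate: the applicant has not completed the prescribed ethics module? yes; the applicant has no adverse disciplinary record? no; the applicant has not passed the Part II examination? yes — 2 of 3 hold (need ≥2) → satisfied.
article 12 — Essential Practitioner: [Senior Applicant (article 5)? yes] OR [Critical Applicant (article 10)? no] OR [Licensed Candidate (article 2)? yes] → satisfied.
article 14 — Class-J Applicant: [not a Class-N Candidate (article 7)? no] AND [Essential Practitioner (article 12)? yes] → not satisfied.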